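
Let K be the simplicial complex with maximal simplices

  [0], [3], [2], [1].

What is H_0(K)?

We work with the vertex ordering 0 < 1 < 2 < 3. The simplices of K, each written with vertices in increasing order, are:

  0-simplices (4): [0], [1], [2], [3]

so the chain groups are C_0 ≅ Z^4.

From H_k ≅ ker(∂_k) / im(∂_{k+1}) we obtain:

  H_0: rank C_0 − rank ∂_1 = 4 − 0 = 4, and there is no ∂_1, so H_0 ≅ Z^4.

H_0 ≅ Z^4.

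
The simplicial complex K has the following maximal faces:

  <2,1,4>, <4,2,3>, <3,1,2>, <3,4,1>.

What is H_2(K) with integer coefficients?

H_2 = Z.

Fix the vertex order 1 < 2 < 3 < 4 and write every simplex with vertices in increasing order. Then dim K = 2 and the simplices of K are:

  0-simplices (4): [1], [2], [3], [4]
  1-simplices (6): [1,2], [1,3], [1,4], [2,3], [2,4], [3,4]
  2-simplices (4): [1,2,3], [1,2,4], [1,3,4], [2,3,4]

Hence C_0 ≅ Z^4, C_1 ≅ Z^6, C_2 ≅ Z^4.

Boundary ∂_1: C_1 → C_0 maps an edge to its endpoints' difference, ∂[p,q] = q − p.
As a 4×6 matrix over Z this has rank 3, with invariant factors (1,1,1).

Boundary ∂_2: C_2 → C_1 acts by ∂[p,q,r] = [q,r] − [p,r] + [p,q]. For instance
  ∂[1,2,3] = [2,3] − [1,3] + [1,2],
  ∂[1,2,4] = [2,4] − [1,4] + [1,2].
This gives a 6×4 integer matrix of rank 3; reducing to Smith normal form yields diagonal entries (1,1,1).

Reading off H_k = ker ∂_k / im ∂_{k+1}:

  H_2: rank ker ∂_2 − rank ∂_3 = (4 − 3) − 0 = 1, and there is no ∂_3, so H_2 = Z.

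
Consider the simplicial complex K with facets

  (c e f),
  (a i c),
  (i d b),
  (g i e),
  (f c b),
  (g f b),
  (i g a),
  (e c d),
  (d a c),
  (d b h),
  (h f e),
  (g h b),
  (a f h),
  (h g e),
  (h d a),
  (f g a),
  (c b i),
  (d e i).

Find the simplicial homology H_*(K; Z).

H_0 ≅ Z,  H_1 ≅ Z × Z/2,  H_2 = 0.

We work with the vertex ordering a < b < c < d < e < f < g < h < i. The simplices of K, each written with vertices in increasing order, are:

  0-simplices (9): a, b, c, d, e, f, g, h, i
  1-simplices (27): ac, ad, af, ag, ah, ai, bc, bd, bf, bg, bh, bi, cd, ce, cf, ci, de, dh, di, ef, eg, eh, ei, fg, fh, gh, gi
  2-simplices (18): acd, aci, adh, afg, afh, agi, bcf, bci, bdh, bdi, bfg, bgh, cde, cef, dei, efh, egh, egi

giving chain groups C_0 ≅ Z^9, C_1 ≅ Z^27, C_2 ≅ Z^18.

The boundary map ∂_1: C_1 → C_0 maps an edge to its endpoints' difference, ∂[p,q] = q − p. For instance
  ∂eg = g − e.
The 9×27 boundary matrix has rank 8 and Smith normal form diag(1,1,1,1,1,1,1,1).

Boundary ∂_2: C_2 → C_1 acts by ∂[p,q,r] = [q,r] − [p,r] + [p,q]. For instance
  ∂agi = gi − ai + ag,
  ∂cef = ef − cf + ce.
As a 27×18 matrix over Z this has rank 18, with invariant factors (1,1,1,1,1,1,1,1,1,1,1,1,1,1,1,1,1,2).

Computing H_k = (kernel of ∂_k) / (image of ∂_{k+1}):

  H_0: rank C_0 − rank ∂_1 = 9 − 8 = 1, and the invariant factors of ∂_1 are all 1, so H_0 = Z.
  H_1: rank ker ∂_1 − rank ∂_2 = (27 − 8) − 18 = 1, and ∂_2 has invariant factor 2 > 1, so H_1 = Z × Z/2.
  H_2: rank ker ∂_2 − rank ∂_3 = (18 − 18) − 0 = 0, and there is no ∂_3, so H_2 = 0.

(K is a triangulation of the Klein bottle.)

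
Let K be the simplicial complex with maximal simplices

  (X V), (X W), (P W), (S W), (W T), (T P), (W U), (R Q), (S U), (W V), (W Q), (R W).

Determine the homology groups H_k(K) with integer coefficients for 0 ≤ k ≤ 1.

Take the total order P < Q < R < S < T < U < V < W < X on the vertex set. Then K (dimension 1) consists of the simplices:

  0-simplices (9): P, Q, R, S, T, U, V, W, X
  1-simplices (12): PT, PW, QR, QW, RW, SU, SW, TW, UW, VW, VX, WX

so the chain groups are C_0 ≅ Z^9, C_1 ≅ Z^12.

The boundary map ∂_1: C_1 → C_0 is given by ∂[p,q] = [q] − [p]. For instance
  ∂VW = W − V.
The 9×12 boundary matrix has rank 8 and Smith normal form diag(1,1,1,1,1,1,1,1).

Now H_k = ker ∂_k / im ∂_{k+1}, so:

  H_0: rank C_0 − rank ∂_1 = 9 − 8 = 1, and the invariant factors of ∂_1 are all 1, so H_0 = Z.
  H_1: rank ker ∂_1 − rank ∂_2 = (12 − 8) − 0 = 4, and there is no ∂_2, so H_1 = Z^4.

As a check, the Euler characteristic is 9 − 12 = -3, which agrees with 1 − 4 = -3.
(K is a triangulation of a wedge of 4 circles.)

H_0 = Z,  H_1 = Z^4.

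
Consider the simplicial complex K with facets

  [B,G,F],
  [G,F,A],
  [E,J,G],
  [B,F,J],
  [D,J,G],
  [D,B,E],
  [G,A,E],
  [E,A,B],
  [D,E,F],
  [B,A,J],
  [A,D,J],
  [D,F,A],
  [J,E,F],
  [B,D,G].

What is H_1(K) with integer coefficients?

H_1 = Z^2.

We work with the vertex ordering A < B < D < E < F < G < J. The simplices of K, each written with vertices in increasing order, are:

  0-simplices (7): A, B, D, E, F, G, J
  1-simplices (21): AB, AD, AE, AF, AG, AJ, BD, BE, BF, BG, BJ, DE, DF, DG, DJ, EF, EG, EJ, FG, FJ, GJ
  2-simplices (14): ABE, ABJ, ADF, ADJ, AEG, AFG, BDE, BDG, BFG, BFJ, DEF, DGJ, EFJ, EGJ

so the chain groups are C_0 ≅ Z^7, C_1 ≅ Z^21, C_2 ≅ Z^14.

∂_1: C_1 → C_0 sends each edge [p,q] (with p < q) to q − p.
This gives a 7×21 integer matrix of rank 6; reducing to Smith normal form yields diagonal entries (1,1,1,1,1,1).

∂_2: C_2 → C_1 maps a triangle to the signed sum of its edges. For instance
  ∂ADF = DF − AF + AD,
  ∂EFJ = FJ − EJ + EF.
The resulting 21×14 matrix has rank 13, and its Smith normal form has invariant factors (1,1,1,1,1,1,1,1,1,1,1,1,1).

Now H_k = ker ∂_k / im ∂_{k+1}, so:

  H_1: rank ker ∂_1 − rank ∂_2 = (21 − 6) − 13 = 2, and the invariant factors of ∂_2 are all 1, so H_1 ≅ Z^2.

(K is a triangulation of the torus T^2.)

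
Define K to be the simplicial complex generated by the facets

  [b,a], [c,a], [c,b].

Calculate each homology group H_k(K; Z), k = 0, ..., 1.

H_0 ≅ Z,  H_1 ≅ Z.

Take the total order a < b < c on the vertex set. Then K (dimension 1) consists of the simplices:

  0-simplices (3): a, b, c
  1-simplices (3): ab, ac, bc

so the chain groups are C_0 ≅ Z^3, C_1 ≅ Z^3.

Boundary ∂_1: C_1 → C_0 sends each edge [p,q] (with p < q) to q − p.
The 3×3 boundary matrix has rank 2 and Smith normal form diag(1,1).

Now H_k = ker ∂_k / im ∂_{k+1}, so:

  H_0: rank C_0 − rank ∂_1 = 3 − 2 = 1, and the invariant factors of ∂_1 are all 1, so H_0 = Z.
  H_1: rank ker ∂_1 − rank ∂_2 = (3 − 2) − 0 = 1, and there is no ∂_2, so H_1 = Z.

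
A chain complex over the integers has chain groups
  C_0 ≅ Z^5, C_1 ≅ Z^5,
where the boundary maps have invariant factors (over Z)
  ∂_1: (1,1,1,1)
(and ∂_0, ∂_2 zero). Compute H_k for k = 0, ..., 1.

H_0: b_0 = 5 − 0 − 4 = 1; torsion from ∂_1 factors > 1: none. So H_0 ≅ Z.
H_1: b_1 = 5 − 4 − 0 = 1; torsion from ∂_2 factors > 1: none. So H_1 ≅ Z.

H_0 ≅ Z,  H_1 ≅ Z.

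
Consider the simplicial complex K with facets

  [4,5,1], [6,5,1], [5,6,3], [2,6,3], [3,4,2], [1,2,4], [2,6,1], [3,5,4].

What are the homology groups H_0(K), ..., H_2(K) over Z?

H_0 ≅ Z,  H_1 = 0,  H_2 ≅ Z.

Fix the vertex order 1 < 2 < 3 < 4 < 5 < 6 and write every simplex with vertices in increasing order. Then dim K = 2 and the simplices of K are:

  0-simplices (6): [1], [2], [3], [4], [5], [6]
  1-simplices (12): [1,2], [1,4], [1,5], [1,6], [2,3], [2,4], [2,6], [3,4], [3,5], [3,6], [4,5], [5,6]
  2-simplices (8): [1,2,4], [1,2,6], [1,4,5], [1,5,6], [2,3,4], [2,3,6], [3,4,5], [3,5,6]

giving chain groups C_0 ≅ Z^6, C_1 ≅ Z^12, C_2 ≅ Z^8.

∂_1: C_1 → C_0 is given by ∂[p,q] = [q] − [p]. For instance
  ∂[1,6] = [6] − [1].
This gives a 6×12 integer matrix of rank 5; reducing to Smith normal form yields diagonal entries (1,1,1,1,1).

Boundary ∂_2: C_2 → C_1 maps a triangle to the signed sum of its edges. For instance
  ∂[1,4,5] = [4,5] − [1,5] + [1,4],
  ∂[1,5,6] = [5,6] − [1,6] + [1,5].
The resulting 12×8 matrix has rank 7, and its Smith normal form has invariant factors (1,1,1,1,1,1,1).

From H_k ≅ ker(∂_k) / im(∂_{k+1}) we obtain:

  H_0: rank C_0 − rank ∂_1 = 6 − 5 = 1, and the invariant factors of ∂_1 are all 1, so H_0 = Z.
  H_1: rank ker ∂_1 − rank ∂_2 = (12 − 5) − 7 = 0, and the invariant factors of ∂_2 are all 1, so H_1 = 0.
  H_2: rank ker ∂_2 − rank ∂_3 = (8 − 7) − 0 = 1, and there is no ∂_3, so H_2 = Z.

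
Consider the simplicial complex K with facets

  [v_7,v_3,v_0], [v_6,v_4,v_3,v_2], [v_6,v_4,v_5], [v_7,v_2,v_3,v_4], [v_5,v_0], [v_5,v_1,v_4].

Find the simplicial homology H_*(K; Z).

Take the total order v_0 < v_1 < v_2 < v_3 < v_4 < v_5 < v_6 < v_7 on the vertex set. Then K (dimension 3) consists of the simplices:

  0-simplices (8): [v_0], [v_1], [v_2], [v_3], [v_4], [v_5], [v_6], [v_7]
  1-simplices (16): (16 of them)
  2-simplices (10): [v_0,v_3,v_7], [v_1,v_4,v_5], [v_2,v_3,v_4], [v_2,v_3,v_6], [v_2,v_3,v_7], [v_2,v_4,v_6], [v_2,v_4,v_7], [v_3,v_4,v_6], [v_3,v_4,v_7], [v_4,v_5,v_6]
  3-simplices (2): [v_2,v_3,v_4,v_6], [v_2,v_3,v_4,v_7]

giving chain groups C_0 ≅ Z^8, C_1 ≅ Z^16, C_2 ≅ Z^10, C_3 ≅ Z^2.

The boundary map ∂_1: C_1 → C_0 sends each edge [p,q] (with p < q) to q − p. For instance
  ∂[v_2,v_3] = [v_3] − [v_2].
As a 8×16 matrix over Z this has rank 7, with invariant factors (1,1,1,1,1,1,1).

Boundary ∂_2: C_2 → C_1 acts by ∂[p,q,r] = [q,r] − [p,r] + [p,q]. For instance
  ∂[v_2,v_3,v_6] = [v_3,v_6] − [v_2,v_6] + [v_2,v_3],
  ∂[v_2,v_3,v_7] = [v_3,v_7] − [v_2,v_7] + [v_2,v_3].
As a 16×10 matrix over Z this has rank 8, with invariant factors (1,1,1,1,1,1,1,1).

Boundary ∂_3: C_3 → C_2 sends each 3-simplex σ to the alternating sum Σ_i (−1)^i (σ with its i-th vertex removed). For instance
  ∂[v_2,v_3,v_4,v_7] = [v_3,v_4,v_7] − [v_2,v_4,v_7] + [v_2,v_3,v_7] − [v_2,v_3,v_4],
  ∂[v_2,v_3,v_4,v_6] = [v_3,v_4,v_6] − [v_2,v_4,v_6] + [v_2,v_3,v_6] − [v_2,v_3,v_4].
This gives a 10×2 integer matrix of rank 2; reducing to Smith normal form yields diagonal entries (1,1).

Computing H_k = (kernel of ∂_k) / (image of ∂_{k+1}):

  H_0: rank C_0 − rank ∂_1 = 8 − 7 = 1, and the invariant factors of ∂_1 are all 1, so H_0 = Z.
  H_1: rank ker ∂_1 − rank ∂_2 = (16 − 7) − 8 = 1, and the invariant factors of ∂_2 are all 1, so H_1 = Z.
  H_2: rank ker ∂_2 − rank ∂_3 = (10 − 8) − 2 = 0, and the invariant factors of ∂_3 are all 1, so H_2 = 0.
  H_3: rank ker ∂_3 − rank ∂_4 = (2 − 2) − 0 = 0, and there is no ∂_4, so H_3 = 0.

As a check, the Euler characteristic is 8 − 16 + 10 − 2 = 0, which agrees with 1 − 1 + 0 − 0 = 0.

H_0 = Z,  H_1 = Z,  H_2 = 0,  H_3 = 0.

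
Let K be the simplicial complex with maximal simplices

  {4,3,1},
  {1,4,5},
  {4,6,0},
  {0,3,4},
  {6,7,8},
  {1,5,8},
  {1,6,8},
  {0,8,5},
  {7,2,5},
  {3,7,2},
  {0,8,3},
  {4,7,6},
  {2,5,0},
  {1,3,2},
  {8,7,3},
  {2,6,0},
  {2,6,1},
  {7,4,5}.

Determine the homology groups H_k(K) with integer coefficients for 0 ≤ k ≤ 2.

Fix the vertex order 0 < 1 < 2 < 3 < 4 < 5 < 6 < 7 < 8 and write every simplex with vertices in increasing order. Then dim K = 2 and the simplices of K are:

  0-simplices (9): [0], [1], [2], [3], [4], [5], [6], [7], [8]
  1-simplices (27): (27 of them)
  2-simplices (18): [0,2,5], [0,2,6], [0,3,4], [0,3,8], [0,4,6], [0,5,8], [1,2,3], [1,2,6], [1,3,4], [1,4,5], [1,5,8], [1,6,8], [2,3,7], [2,5,7], [3,7,8], [4,5,7], [4,6,7], [6,7,8]

so the chain groups are C_0 ≅ Z^9, C_1 ≅ Z^27, C_2 ≅ Z^18.

Boundary ∂_1: C_1 → C_0 is given by ∂[p,q] = [q] − [p].
The resulting 9×27 matrix has rank 8, and its Smith normal form has invariant factors (1,1,1,1,1,1,1,1).

∂_2: C_2 → C_1 sends each 2-simplex [p,q,r] to [q,r] − [p,r] + [p,q]. For instance
  ∂[0,3,4] = [3,4] − [0,4] + [0,3],
  ∂[1,2,3] = [2,3] − [1,3] + [1,2].
As a 27×18 matrix over Z this has rank 17, with invariant factors (1,1,1,1,1,1,1,1,1,1,1,1,1,1,1,1,1).

Now H_k = ker ∂_k / im ∂_{k+1}, so:

  H_0: rank C_0 − rank ∂_1 = 9 − 8 = 1, and the invariant factors of ∂_1 are all 1, so H_0 ≅ Z.
  H_1: rank ker ∂_1 − rank ∂_2 = (27 − 8) − 17 = 2, and the invariant factors of ∂_2 are all 1, so H_1 ≅ Z^2.
  H_2: rank ker ∂_2 − rank ∂_3 = (18 − 17) − 0 = 1, and there is no ∂_3, so H_2 ≅ Z.

(K is a triangulation of the torus T^2.)

H_0 ≅ Z,  H_1 ≅ Z^2,  H_2 ≅ Z.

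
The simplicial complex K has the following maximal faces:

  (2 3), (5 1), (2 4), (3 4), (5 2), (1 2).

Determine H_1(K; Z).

H_1 = Z^2.

Order the vertices as 1 < 2 < 3 < 4 < 5. Listing each simplex with vertices in this order, K has dimension 1 with simplices:

  0-simplices (5): [1], [2], [3], [4], [5]
  1-simplices (6): [1,2], [1,5], [2,3], [2,4], [2,5], [3,4]

so the chain groups are C_0 ≅ Z^5, C_1 ≅ Z^6.

∂_1: C_1 → C_0 is given by ∂[p,q] = [q] − [p].
The resulting 5×6 matrix has rank 4, and its Smith normal form has invariant factors (1,1,1,1).

Reading off H_k = ker ∂_k / im ∂_{k+1}:

  H_1: rank ker ∂_1 − rank ∂_2 = (6 − 4) − 0 = 2, and there is no ∂_2, so H_1 ≅ Z^2.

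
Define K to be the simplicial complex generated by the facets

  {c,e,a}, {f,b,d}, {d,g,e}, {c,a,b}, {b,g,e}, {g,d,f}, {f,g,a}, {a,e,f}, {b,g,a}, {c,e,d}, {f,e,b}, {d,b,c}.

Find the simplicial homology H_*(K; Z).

Fix the vertex order a < b < c < d < e < f < g and write every simplex with vertices in increasing order. Then dim K = 2 and the simplices of K are:

  0-simplices (7): a, b, c, d, e, f, g
  1-simplices (18): ab, ac, ae, af, ag, bc, bd, be, bf, bg, cd, ce, de, df, dg, ef, eg, fg
  2-simplices (12): abc, abg, ace, aef, afg, bcd, bdf, bef, beg, cde, deg, dfg

Hence C_0 ≅ Z^7, C_1 ≅ Z^18, C_2 ≅ Z^12.

∂_1: C_1 → C_0 maps an edge to its endpoints' difference, ∂[p,q] = q − p. For instance
  ∂dg = g − d.
The 7×18 boundary matrix has rank 6 and Smith normal form diag(1,1,1,1,1,1).

∂_2: C_2 → C_1 acts by ∂[p,q,r] = [q,r] − [p,r] + [p,q]. For instance
  ∂deg = eg − dg + de,
  ∂bdf = df − bf + bd.
This gives a 18×12 integer matrix of rank 12; reducing to Smith normal form yields diagonal entries (1,1,1,1,1,1,1,1,1,1,1,2).

Now H_k = ker ∂_k / im ∂_{k+1}, so:

  H_0: rank C_0 − rank ∂_1 = 7 − 6 = 1, and the invariant factors of ∂_1 are all 1, so H_0 = Z.
  H_1: rank ker ∂_1 − rank ∂_2 = (18 − 6) − 12 = 0, and ∂_2 has invariant factor 2 > 1, so H_1 = Z_2.
  H_2: rank ker ∂_2 − rank ∂_3 = (12 − 12) − 0 = 0, and there is no ∂_3, so H_2 = 0.

H_0 ≅ Z,  H_1 ≅ Z_2,  H_2 = 0.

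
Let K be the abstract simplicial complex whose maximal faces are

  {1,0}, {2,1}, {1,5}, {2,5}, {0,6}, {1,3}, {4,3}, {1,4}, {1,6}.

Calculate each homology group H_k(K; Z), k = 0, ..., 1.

H_0 = Z,  H_1 = Z^3.

K has 7 vertices, 9 edges.
rank ∂_0 = 0, rank ∂_1 = 6 ⇒ b_0 = 7 − 0 − 6 = 1; all invariant factors of ∂_1 are 1 so no torsion. So H_0 ≅ Z.
rank ∂_1 = 6, rank ∂_2 = 0 ⇒ b_1 = 9 − 6 − 0 = 3. So H_1 ≅ Z^3.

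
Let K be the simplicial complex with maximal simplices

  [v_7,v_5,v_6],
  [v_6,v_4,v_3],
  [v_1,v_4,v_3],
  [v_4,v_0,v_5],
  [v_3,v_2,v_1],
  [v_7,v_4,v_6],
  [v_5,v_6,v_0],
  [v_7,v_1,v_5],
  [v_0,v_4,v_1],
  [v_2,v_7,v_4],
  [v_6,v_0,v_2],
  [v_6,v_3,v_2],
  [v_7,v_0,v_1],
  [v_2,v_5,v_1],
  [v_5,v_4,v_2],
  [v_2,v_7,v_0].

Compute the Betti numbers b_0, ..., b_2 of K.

Fix the vertex order v_0 < v_1 < v_2 < v_3 < v_4 < v_5 < v_6 < v_7 and write every simplex with vertices in increasing order. Then dim K = 2 and the simplices of K are:

  0-simplices (8): [v_0], [v_1], [v_2], [v_3], [v_4], [v_5], [v_6], [v_7]
  1-simplices (24): (24 of them)
  2-simplices (16): (16 of them)

Hence C_0 ≅ Z^8, C_1 ≅ Z^24, C_2 ≅ Z^16.

∂_1: C_1 → C_0 is given by ∂[p,q] = [q] − [p]. For instance
  ∂[v_1,v_3] = [v_3] − [v_1].
The resulting 8×24 matrix has rank 7, and its Smith normal form has invariant factors (1,1,1,1,1,1,1).

The boundary map ∂_2: C_2 → C_1 acts by ∂[p,q,r] = [q,r] − [p,r] + [p,q]. For instance
  ∂[v_0,v_4,v_5] = [v_4,v_5] − [v_0,v_5] + [v_0,v_4],
  ∂[v_3,v_4,v_6] = [v_4,v_6] − [v_3,v_6] + [v_3,v_4].
The 24×16 boundary matrix has rank 15 and Smith normal form diag(1,1,1,1,1,1,1,1,1,1,1,1,1,1,1).

Reading off H_k = ker ∂_k / im ∂_{k+1}:

  H_0: rank C_0 − rank ∂_1 = 8 − 7 = 1, and the invariant factors of ∂_1 are all 1, so H_0 ≅ Z.
  H_1: rank ker ∂_1 − rank ∂_2 = (24 − 7) − 15 = 2, and the invariant factors of ∂_2 are all 1, so H_1 ≅ Z^2.
  H_2: rank ker ∂_2 − rank ∂_3 = (16 − 15) − 0 = 1, and there is no ∂_3, so H_2 ≅ Z.

As a check, the Euler characteristic is 8 − 24 + 16 = 0, which agrees with 1 − 2 + 1 = 0.
(K is a triangulation of the torus T^2.)

Hence the Betti numbers are b_0 = 1, b_1 = 2, b_2 = 1.

b_0 = 1, b_1 = 2, b_2 = 1.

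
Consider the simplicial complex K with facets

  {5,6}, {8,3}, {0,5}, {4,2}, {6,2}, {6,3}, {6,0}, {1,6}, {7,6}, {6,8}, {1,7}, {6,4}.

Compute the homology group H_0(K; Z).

K has 9 vertices, 12 edges.
rank ∂_0 = 0, rank ∂_1 = 8 ⇒ b_0 = 9 − 0 − 8 = 1; all invariant factors of ∂_1 are 1 so no torsion. So H_0 ≅ Z.

H_0 ≅ Z.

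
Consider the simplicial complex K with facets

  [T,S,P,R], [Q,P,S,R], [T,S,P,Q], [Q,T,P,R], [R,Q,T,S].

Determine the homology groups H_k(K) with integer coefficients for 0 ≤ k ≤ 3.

K has 5 vertices, 10 edges, 10 triangles, 5 3-simplices.
rank ∂_0 = 0, rank ∂_1 = 4 ⇒ b_0 = 5 − 0 − 4 = 1; all invariant factors of ∂_1 are 1 so no torsion. So H_0 = Z.
rank ∂_1 = 4, rank ∂_2 = 6 ⇒ b_1 = 10 − 4 − 6 = 0; all invariant factors of ∂_2 are 1 so no torsion. So H_1 = 0.
rank ∂_2 = 6, rank ∂_3 = 4 ⇒ b_2 = 10 − 6 − 4 = 0; all invariant factors of ∂_3 are 1 so no torsion. So H_2 = 0.
rank ∂_3 = 4, rank ∂_4 = 0 ⇒ b_3 = 5 − 4 − 0 = 1. So H_3 = Z.

H_0 ≅ Z,  H_1 = 0,  H_2 = 0,  H_3 ≅ Z.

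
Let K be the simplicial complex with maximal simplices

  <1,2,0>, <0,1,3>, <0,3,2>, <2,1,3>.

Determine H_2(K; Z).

K has 4 vertices, 6 edges, 4 triangles.
rank ∂_2 = 3, rank ∂_3 = 0 ⇒ b_2 = 4 − 3 − 0 = 1. So H_2 = Z.

H_2 ≅ Z.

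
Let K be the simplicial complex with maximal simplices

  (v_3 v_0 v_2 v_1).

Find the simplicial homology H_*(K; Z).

We work with the vertex ordering v_0 < v_1 < v_2 < v_3. The simplices of K, each written with vertices in increasing order, are:

  0-simplices (4): [v_0], [v_1], [v_2], [v_3]
  1-simplices (6): [v_0,v_1], [v_0,v_2], [v_0,v_3], [v_1,v_2], [v_1,v_3], [v_2,v_3]
  2-simplices (4): [v_0,v_1,v_2], [v_0,v_1,v_3], [v_0,v_2,v_3], [v_1,v_2,v_3]
  3-simplices (1): [v_0,v_1,v_2,v_3]

giving chain groups C_0 ≅ Z^4, C_1 ≅ Z^6, C_2 ≅ Z^4, C_3 ≅ Z^1.

∂_1: C_1 → C_0 maps an edge to its endpoints' difference, ∂[p,q] = q − p. For instance
  ∂[v_1,v_2] = [v_2] − [v_1].
The resulting 4×6 matrix has rank 3, and its Smith normal form has invariant factors (1,1,1).

Boundary ∂_2: C_2 → C_1 acts by ∂[p,q,r] = [q,r] − [p,r] + [p,q]. For instance
  ∂[v_0,v_1,v_3] = [v_1,v_3] − [v_0,v_3] + [v_0,v_1],
  ∂[v_1,v_2,v_3] = [v_2,v_3] − [v_1,v_3] + [v_1,v_2].
The 6×4 boundary matrix has rank 3 and Smith normal form diag(1,1,1).

∂_3: C_3 → C_2 sends each 3-simplex σ to the alternating sum Σ_i (−1)^i (σ with its i-th vertex removed). For instance
  ∂[v_0,v_1,v_2,v_3] = [v_1,v_2,v_3] − [v_0,v_2,v_3] + [v_0,v_1,v_3] − [v_0,v_1,v_2].
The 4×1 boundary matrix has rank 1 and Smith normal form diag(1).

Now H_k = ker ∂_k / im ∂_{k+1}, so:

  H_0: rank C_0 − rank ∂_1 = 4 − 3 = 1, and the invariant factors of ∂_1 are all 1, so H_0 ≅ Z.
  H_1: rank ker ∂_1 − rank ∂_2 = (6 − 3) − 3 = 0, and the invariant factors of ∂_2 are all 1, so H_1 ≅ 0.
  H_2: rank ker ∂_2 − rank ∂_3 = (4 − 3) − 1 = 0, and the invariant factors of ∂_3 are all 1, so H_2 ≅ 0.
  H_3: rank ker ∂_3 − rank ∂_4 = (1 − 1) − 0 = 0, and there is no ∂_4, so H_3 ≅ 0.

(K is a triangulation of the 3-simplex.)

H_0 = Z,  H_1 = 0,  H_2 = 0,  H_3 = 0.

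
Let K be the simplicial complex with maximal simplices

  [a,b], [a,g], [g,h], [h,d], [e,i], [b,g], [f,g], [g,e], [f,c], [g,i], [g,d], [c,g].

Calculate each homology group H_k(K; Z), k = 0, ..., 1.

H_0 ≅ Z,  H_1 ≅ Z^4.

Order the vertices as a < b < c < d < e < f < g < h < i. Listing each simplex with vertices in this order, K has dimension 1 with simplices:

  0-simplices (9): a, b, c, d, e, f, g, h, i
  1-simplices (12): ab, ag, bg, cf, cg, dg, dh, eg, ei, fg, gh, gi

giving chain groups C_0 ≅ Z^9, C_1 ≅ Z^12.

∂_1: C_1 → C_0 maps an edge to its endpoints' difference, ∂[p,q] = q − p. For instance
  ∂gi = i − g.
As a 9×12 matrix over Z this has rank 8, with invariant factors (1,1,1,1,1,1,1,1).

From H_k ≅ ker(∂_k) / im(∂_{k+1}) we obtain:

  H_0: rank C_0 − rank ∂_1 = 9 − 8 = 1, and the invariant factors of ∂_1 are all 1, so H_0 ≅ Z.
  H_1: rank ker ∂_1 − rank ∂_2 = (12 − 8) − 0 = 4, and there is no ∂_2, so H_1 ≅ Z^4.

As a check, the Euler characteristic is 9 − 12 = -3, which agrees with 1 − 4 = -3.
(K is a triangulation of a wedge of 4 circles.)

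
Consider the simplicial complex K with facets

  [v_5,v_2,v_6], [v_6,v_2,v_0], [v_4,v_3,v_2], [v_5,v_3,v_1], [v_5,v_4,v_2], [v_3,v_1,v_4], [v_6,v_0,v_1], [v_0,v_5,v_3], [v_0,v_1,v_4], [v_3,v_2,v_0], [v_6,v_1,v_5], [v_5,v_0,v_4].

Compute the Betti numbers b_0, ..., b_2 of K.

Fix the vertex order v_0 < v_1 < v_2 < v_3 < v_4 < v_5 < v_6 and write every simplex with vertices in increasing order. Then dim K = 2 and the simplices of K are:

  0-simplices (7): [v_0], [v_1], [v_2], [v_3], [v_4], [v_5], [v_6]
  1-simplices (18): (18 of them)
  2-simplices (12): (12 of them)

so the chain groups are C_0 ≅ Z^7, C_1 ≅ Z^18, C_2 ≅ Z^12.

The boundary map ∂_1: C_1 → C_0 sends each edge [p,q] (with p < q) to q − p.
This gives a 7×18 integer matrix of rank 6; reducing to Smith normal form yields diagonal entries (1,1,1,1,1,1).

The boundary map ∂_2: C_2 → C_1 sends each 2-simplex [p,q,r] to [q,r] − [p,r] + [p,q]. For instance
  ∂[v_1,v_3,v_4] = [v_3,v_4] − [v_1,v_4] + [v_1,v_3],
  ∂[v_1,v_5,v_6] = [v_5,v_6] − [v_1,v_6] + [v_1,v_5].
This gives a 18×12 integer matrix of rank 12; reducing to Smith normal form yields diagonal entries (1,1,1,1,1,1,1,1,1,1,1,2).

Computing H_k = (kernel of ∂_k) / (image of ∂_{k+1}):

  H_0: rank C_0 − rank ∂_1 = 7 − 6 = 1, and the invariant factors of ∂_1 are all 1, so H_0 = Z.
  H_1: rank ker ∂_1 − rank ∂_2 = (18 − 6) − 12 = 0, and ∂_2 has invariant factor 2 > 1, so H_1 = Z_2.
  H_2: rank ker ∂_2 − rank ∂_3 = (12 − 12) − 0 = 0, and there is no ∂_3, so H_2 = 0.

As a check, the Euler characteristic is 7 − 18 + 12 = 1, which agrees with 1 − 0 + 0 = 1.
(K is a triangulation of the real projective plane RP^2.)

Hence the Betti numbers are b_0 = 1, b_1 = 0, b_2 = 0.

b_0 = 1, b_1 = 0, b_2 = 0.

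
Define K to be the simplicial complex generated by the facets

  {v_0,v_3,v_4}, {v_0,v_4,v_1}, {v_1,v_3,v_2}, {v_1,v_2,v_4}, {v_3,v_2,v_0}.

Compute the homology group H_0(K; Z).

Order the vertices as v_0 < v_1 < v_2 < v_3 < v_4. Listing each simplex with vertices in this order, K has dimension 2 with simplices:

  0-simplices (5): [v_0], [v_1], [v_2], [v_3], [v_4]
  1-simplices (10): [v_0,v_1], [v_0,v_2], [v_0,v_3], [v_0,v_4], [v_1,v_2], [v_1,v_3], [v_1,v_4], [v_2,v_3], [v_2,v_4], [v_3,v_4]
  2-simplices (5): [v_0,v_1,v_4], [v_0,v_2,v_3], [v_0,v_3,v_4], [v_1,v_2,v_3], [v_1,v_2,v_4]

so the chain groups are C_0 ≅ Z^5, C_1 ≅ Z^10, C_2 ≅ Z^5.

Boundary ∂_1: C_1 → C_0 sends each edge [p,q] (with p < q) to q − p. For instance
  ∂[v_0,v_4] = [v_4] − [v_0].
The resulting 5×10 matrix has rank 4, and its Smith normal form has invariant factors (1,1,1,1).

Boundary ∂_2: C_2 → C_1 maps a triangle to the signed sum of its edges. For instance
  ∂[v_0,v_1,v_4] = [v_1,v_4] − [v_0,v_4] + [v_0,v_1],
  ∂[v_1,v_2,v_4] = [v_2,v_4] − [v_1,v_4] + [v_1,v_2].
The 10×5 boundary matrix has rank 5 and Smith normal form diag(1,1,1,1,1).

Now H_k = ker ∂_k / im ∂_{k+1}, so:

  H_0: rank C_0 − rank ∂_1 = 5 − 4 = 1, and the invariant factors of ∂_1 are all 1, so H_0 ≅ Z.

H_0 = Z.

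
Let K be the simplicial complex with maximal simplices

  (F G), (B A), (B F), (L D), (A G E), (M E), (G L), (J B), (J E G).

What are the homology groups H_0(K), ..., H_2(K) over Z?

Fix the vertex order A < B < D < E < F < G < J < L < M and write every simplex with vertices in increasing order. Then dim K = 2 and the simplices of K are:

  0-simplices (9): A, B, D, E, F, G, J, L, M
  1-simplices (12): AB, AE, AG, BF, BJ, DL, EG, EJ, EM, FG, GJ, GL
  2-simplices (2): AEG, EGJ

Hence C_0 ≅ Z^9, C_1 ≅ Z^12, C_2 ≅ Z^2.

The boundary map ∂_1: C_1 → C_0 is given by ∂[p,q] = [q] − [p]. For instance
  ∂AE = E − A.
The resulting 9×12 matrix has rank 8, and its Smith normal form has invariant factors (1,1,1,1,1,1,1,1).

Boundary ∂_2: C_2 → C_1 sends each 2-simplex [p,q,r] to [q,r] − [p,r] + [p,q]. For instance
  ∂EGJ = GJ − EJ + EG,
  ∂AEG = EG − AG + AE.
The resulting 12×2 matrix has rank 2, and its Smith normal form has invariant factors (1,1).

Now H_k = ker ∂_k / im ∂_{k+1}, so:

  H_0: rank C_0 − rank ∂_1 = 9 − 8 = 1, and the invariant factors of ∂_1 are all 1, so H_0 ≅ Z.
  H_1: rank ker ∂_1 − rank ∂_2 = (12 − 8) − 2 = 2, and the invariant factors of ∂_2 are all 1, so H_1 ≅ Z^2.
  H_2: rank ker ∂_2 − rank ∂_3 = (2 − 2) − 0 = 0, and there is no ∂_3, so H_2 ≅ 0.

H_0 ≅ Z,  H_1 ≅ Z^2,  H_2 = 0.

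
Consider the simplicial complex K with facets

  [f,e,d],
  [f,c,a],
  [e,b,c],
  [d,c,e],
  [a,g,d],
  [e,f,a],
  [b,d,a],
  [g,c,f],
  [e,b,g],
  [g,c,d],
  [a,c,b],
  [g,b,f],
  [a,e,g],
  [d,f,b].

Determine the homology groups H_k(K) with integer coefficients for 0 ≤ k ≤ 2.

H_0 ≅ Z,  H_1 ≅ Z^2,  H_2 ≅ Z.

Order the vertices as a < b < c < d < e < f < g. Listing each simplex with vertices in this order, K has dimension 2 with simplices:

  0-simplices (7): a, b, c, d, e, f, g
  1-simplices (21): ab, ac, ad, ae, af, ag, bc, bd, be, bf, bg, cd, ce, cf, cg, de, df, dg, ef, eg, fg
  2-simplices (14): abc, abd, acf, adg, aef, aeg, bce, bdf, beg, bfg, cde, cdg, cfg, def

Hence C_0 ≅ Z^7, C_1 ≅ Z^21, C_2 ≅ Z^14.

Boundary ∂_1: C_1 → C_0 maps an edge to its endpoints' difference, ∂[p,q] = q − p. For instance
  ∂bc = c − b.
As a 7×21 matrix over Z this has rank 6, with invariant factors (1,1,1,1,1,1).

∂_2: C_2 → C_1 sends each 2-simplex [p,q,r] to [q,r] − [p,r] + [p,q]. For instance
  ∂aef = ef − af + ae,
  ∂acf = cf − af + ac.
The resulting 21×14 matrix has rank 13, and its Smith normal form has invariant factors (1,1,1,1,1,1,1,1,1,1,1,1,1).

Computing H_k = (kernel of ∂_k) / (image of ∂_{k+1}):

  H_0: rank C_0 − rank ∂_1 = 7 − 6 = 1, and the invariant factors of ∂_1 are all 1, so H_0 = Z.
  H_1: rank ker ∂_1 − rank ∂_2 = (21 − 6) − 13 = 2, and the invariant factors of ∂_2 are all 1, so H_1 = Z^2.
  H_2: rank ker ∂_2 − rank ∂_3 = (14 − 13) − 0 = 1, and there is no ∂_3, so H_2 = Z.

(K is a triangulation of the torus T^2.)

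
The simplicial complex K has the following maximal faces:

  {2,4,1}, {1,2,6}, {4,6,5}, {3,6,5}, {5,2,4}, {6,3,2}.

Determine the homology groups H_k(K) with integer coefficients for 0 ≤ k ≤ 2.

Fix the vertex order 1 < 2 < 3 < 4 < 5 < 6 and write every simplex with vertices in increasing order. Then dim K = 2 and the simplices of K are:

  0-simplices (6): [1], [2], [3], [4], [5], [6]
  1-simplices (12): [1,2], [1,4], [1,6], [2,3], [2,4], [2,5], [2,6], [3,5], [3,6], [4,5], [4,6], [5,6]
  2-simplices (6): [1,2,4], [1,2,6], [2,3,6], [2,4,5], [3,5,6], [4,5,6]

so the chain groups are C_0 ≅ Z^6, C_1 ≅ Z^12, C_2 ≅ Z^6.

∂_1: C_1 → C_0 maps an edge to its endpoints' difference, ∂[p,q] = q − p.
The 6×12 boundary matrix has rank 5 and Smith normal form diag(1,1,1,1,1).

Boundary ∂_2: C_2 → C_1 acts by ∂[p,q,r] = [q,r] − [p,r] + [p,q]. For instance
  ∂[2,4,5] = [4,5] − [2,5] + [2,4],
  ∂[1,2,6] = [2,6] − [1,6] + [1,2].
The resulting 12×6 matrix has rank 6, and its Smith normal form has invariant factors (1,1,1,1,1,1).

From H_k ≅ ker(∂_k) / im(∂_{k+1}) we obtain:

  H_0: rank C_0 − rank ∂_1 = 6 − 5 = 1, and the invariant factors of ∂_1 are all 1, so H_0 = Z.
  H_1: rank ker ∂_1 − rank ∂_2 = (12 − 5) − 6 = 1, and the invariant factors of ∂_2 are all 1, so H_1 = Z.
  H_2: rank ker ∂_2 − rank ∂_3 = (6 − 6) − 0 = 0, and there is no ∂_3, so H_2 = 0.

(K is a triangulation of the cylinder S^1 x I.)

H_0 ≅ Z,  H_1 ≅ Z,  H_2 = 0.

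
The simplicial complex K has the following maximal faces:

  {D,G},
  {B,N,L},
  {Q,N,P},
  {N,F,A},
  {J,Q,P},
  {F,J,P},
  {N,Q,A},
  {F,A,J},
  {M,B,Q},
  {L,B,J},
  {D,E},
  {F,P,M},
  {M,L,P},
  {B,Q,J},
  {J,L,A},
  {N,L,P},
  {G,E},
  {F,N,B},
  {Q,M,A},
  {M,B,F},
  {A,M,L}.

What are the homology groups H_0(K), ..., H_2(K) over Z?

Take the total order A < B < D < E < F < G < J < L < M < N < P < Q on the vertex set. Then K (dimension 2) consists of the simplices:

  0-simplices (12): A, B, D, E, F, G, J, L, M, N, P, Q
  1-simplices (30): AF, AJ, AL, AM, AN, AQ, BF, BJ, BL, BM, BN, BQ, DE, DG, EG, FJ, FM, FN, FP, JL, JP, JQ, LM, LN, LP, MP, MQ, NP, NQ, PQ
  2-simplices (18): AFJ, AFN, AJL, ALM, AMQ, ANQ, BFM, BFN, BJL, BJQ, BLN, BMQ, FJP, FMP, JPQ, LMP, LNP, NPQ

so the chain groups are C_0 ≅ Z^12, C_1 ≅ Z^30, C_2 ≅ Z^18.

∂_1: C_1 → C_0 maps an edge to its endpoints' difference, ∂[p,q] = q − p.
As a 12×30 matrix over Z this has rank 10, with invariant factors (1,1,1,1,1,1,1,1,1,1).

The boundary map ∂_2: C_2 → C_1 maps a triangle to the signed sum of its edges. For instance
  ∂LMP = MP − LP + LM,
  ∂NPQ = PQ − NQ + NP.
This gives a 30×18 integer matrix of rank 17; reducing to Smith normal form yields diagonal entries (1,1,1,1,1,1,1,1,1,1,1,1,1,1,1,1,1).

From H_k ≅ ker(∂_k) / im(∂_{k+1}) we obtain:

  H_0: rank C_0 − rank ∂_1 = 12 − 10 = 2, and the invariant factors of ∂_1 are all 1, so H_0 ≅ Z^2.
  H_1: rank ker ∂_1 − rank ∂_2 = (30 − 10) − 17 = 3, and the invariant factors of ∂_2 are all 1, so H_1 ≅ Z^3.
  H_2: rank ker ∂_2 − rank ∂_3 = (18 − 17) − 0 = 1, and there is no ∂_3, so H_2 ≅ Z.

As a check, the Euler characteristic is 12 − 30 + 18 = 0, which agrees with 2 − 3 + 1 = 0.

H_0 = Z^2,  H_1 = Z^3,  H_2 = Z.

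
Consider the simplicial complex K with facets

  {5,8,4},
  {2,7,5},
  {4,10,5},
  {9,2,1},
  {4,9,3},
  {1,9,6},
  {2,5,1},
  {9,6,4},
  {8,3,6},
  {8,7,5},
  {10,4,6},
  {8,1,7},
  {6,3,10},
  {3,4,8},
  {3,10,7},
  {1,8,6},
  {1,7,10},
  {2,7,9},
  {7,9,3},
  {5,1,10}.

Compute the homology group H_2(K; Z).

H_2 ≅ 0.

Fix the vertex order 1 < 2 < 3 < 4 < 5 < 6 < 7 < 8 < 9 < 10 and write every simplex with vertices in increasing order. Then dim K = 2 and the simplices of K are:

  0-simplices (10): [1], [2], [3], [4], [5], [6], [7], [8], [9], [10]
  1-simplices (30): (30 of them)
  2-simplices (20): (20 of them)

giving chain groups C_0 ≅ Z^10, C_1 ≅ Z^30, C_2 ≅ Z^20.

∂_1: C_1 → C_0 sends each edge [p,q] (with p < q) to q − p. For instance
  ∂[2,5] = [5] − [2].
As a 10×30 matrix over Z this has rank 9, with invariant factors (1,1,1,1,1,1,1,1,1).

Boundary ∂_2: C_2 → C_1 sends each 2-simplex [p,q,r] to [q,r] − [p,r] + [p,q]. For instance
  ∂[4,5,10] = [5,10] − [4,10] + [4,5],
  ∂[4,6,10] = [6,10] − [4,10] + [4,6].
The resulting 30×20 matrix has rank 20, and its Smith normal form has invariant factors (1,1,1,1,1,1,1,1,1,1,1,1,1,1,1,1,1,1,1,2).

From H_k ≅ ker(∂_k) / im(∂_{k+1}) we obtain:

  H_2: rank ker ∂_2 − rank ∂_3 = (20 − 20) − 0 = 0, and there is no ∂_3, so H_2 ≅ 0.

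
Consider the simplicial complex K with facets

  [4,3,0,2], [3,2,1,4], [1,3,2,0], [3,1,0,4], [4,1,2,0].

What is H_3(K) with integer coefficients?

Order the vertices as 0 < 1 < 2 < 3 < 4. Listing each simplex with vertices in this order, K has dimension 3 with simplices:

  0-simplices (5): [0], [1], [2], [3], [4]
  1-simplices (10): [0,1], [0,2], [0,3], [0,4], [1,2], [1,3], [1,4], [2,3], [2,4], [3,4]
  2-simplices (10): [0,1,2], [0,1,3], [0,1,4], [0,2,3], [0,2,4], [0,3,4], [1,2,3], [1,2,4], [1,3,4], [2,3,4]
  3-simplices (5): [0,1,2,3], [0,1,2,4], [0,1,3,4], [0,2,3,4], [1,2,3,4]

giving chain groups C_0 ≅ Z^5, C_1 ≅ Z^10, C_2 ≅ Z^10, C_3 ≅ Z^5.

The boundary map ∂_1: C_1 → C_0 sends each edge [p,q] (with p < q) to q − p.
As a 5×10 matrix over Z this has rank 4, with invariant factors (1,1,1,1).

The boundary map ∂_2: C_2 → C_1 maps a triangle to the signed sum of its edges. For instance
  ∂[0,2,3] = [2,3] − [0,3] + [0,2],
  ∂[1,2,4] = [2,4] − [1,4] + [1,2].
This gives a 10×10 integer matrix of rank 6; reducing to Smith normal form yields diagonal entries (1,1,1,1,1,1).

Boundary ∂_3: C_3 → C_2 sends each 3-simplex σ to the alternating sum Σ_i (−1)^i (σ with its i-th vertex removed). For instance
  ∂[0,1,2,3] = [1,2,3] − [0,2,3] + [0,1,3] − [0,1,2],
  ∂[0,1,3,4] = [1,3,4] − [0,3,4] + [0,1,4] − [0,1,3].
The resulting 10×5 matrix has rank 4, and its Smith normal form has invariant factors (1,1,1,1).

Now H_k = ker ∂_k / im ∂_{k+1}, so:

  H_3: rank ker ∂_3 − rank ∂_4 = (5 − 4) − 0 = 1, and there is no ∂_4, so H_3 ≅ Z.

(K is a triangulation of the 3-sphere S^3.)

H_3 = Z.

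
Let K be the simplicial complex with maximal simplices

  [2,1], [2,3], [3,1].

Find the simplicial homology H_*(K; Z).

Order the vertices as 1 < 2 < 3. Listing each simplex with vertices in this order, K has dimension 1 with simplices:

  0-simplices (3): [1], [2], [3]
  1-simplices (3): [1,2], [1,3], [2,3]

Hence C_0 ≅ Z^3, C_1 ≅ Z^3.

The boundary map ∂_1: C_1 → C_0 maps an edge to its endpoints' difference, ∂[p,q] = q − p. For instance
  ∂[2,3] = [3] − [2].
This gives a 3×3 integer matrix of rank 2; reducing to Smith normal form yields diagonal entries (1,1).

Now H_k = ker ∂_k / im ∂_{k+1}, so:

  H_0: rank C_0 − rank ∂_1 = 3 − 2 = 1, and the invariant factors of ∂_1 are all 1, so H_0 ≅ Z.
  H_1: rank ker ∂_1 − rank ∂_2 = (3 − 2) − 0 = 1, and there is no ∂_2, so H_1 ≅ Z.

As a check, the Euler characteristic is 3 − 3 = 0, which agrees with 1 − 1 = 0.
(K is a triangulation of the circle S^1.)

H_0 ≅ Z,  H_1 ≅ Z.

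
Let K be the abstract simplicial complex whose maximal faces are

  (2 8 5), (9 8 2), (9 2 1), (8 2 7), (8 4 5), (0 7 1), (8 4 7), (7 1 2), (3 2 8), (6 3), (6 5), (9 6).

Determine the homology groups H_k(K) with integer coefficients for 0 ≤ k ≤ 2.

H_0 = Z,  H_1 = Z^2,  H_2 = 0.

Fix the vertex order 0 < 1 < 2 < 3 < 4 < 5 < 6 < 7 < 8 < 9 and write every simplex with vertices in increasing order. Then dim K = 2 and the simplices of K are:

  0-simplices (10): [0], [1], [2], [3], [4], [5], [6], [7], [8], [9]
  1-simplices (20): [0,1], [0,7], [1,2], [1,7], [1,9], [2,3], [2,5], [2,7], [2,8], [2,9], [3,6], [3,8], [4,5], [4,7], [4,8], [5,6], [5,8], [6,9], [7,8], [8,9]
  2-simplices (9): [0,1,7], [1,2,7], [1,2,9], [2,3,8], [2,5,8], [2,7,8], [2,8,9], [4,5,8], [4,7,8]

giving chain groups C_0 ≅ Z^10, C_1 ≅ Z^20, C_2 ≅ Z^9.

Boundary ∂_1: C_1 → C_0 maps an edge to its endpoints' difference, ∂[p,q] = q − p. For instance
  ∂[2,5] = [5] − [2].
The 10×20 boundary matrix has rank 9 and Smith normal form diag(1,1,1,1,1,1,1,1,1).

The boundary map ∂_2: C_2 → C_1 acts by ∂[p,q,r] = [q,r] − [p,r] + [p,q]. For instance
  ∂[2,7,8] = [7,8] − [2,8] + [2,7],
  ∂[1,2,7] = [2,7] − [1,7] + [1,2].
The 20×9 boundary matrix has rank 9 and Smith normal form diag(1,1,1,1,1,1,1,1,1).

Reading off H_k = ker ∂_k / im ∂_{k+1}:

  H_0: rank C_0 − rank ∂_1 = 10 − 9 = 1, and the invariant factors of ∂_1 are all 1, so H_0 ≅ Z.
  H_1: rank ker ∂_1 − rank ∂_2 = (20 − 9) − 9 = 2, and the invariant factors of ∂_2 are all 1, so H_1 ≅ Z^2.
  H_2: rank ker ∂_2 − rank ∂_3 = (9 − 9) − 0 = 0, and there is no ∂_3, so H_2 ≅ 0.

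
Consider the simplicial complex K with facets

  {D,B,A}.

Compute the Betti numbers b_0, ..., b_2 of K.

Fix the vertex order A < B < D and write every simplex with vertices in increasing order. Then dim K = 2 and the simplices of K are:

  0-simplices (3): A, B, D
  1-simplices (3): AB, AD, BD
  2-simplices (1): ABD

so the chain groups are C_0 ≅ Z^3, C_1 ≅ Z^3, C_2 ≅ Z^1.

∂_1: C_1 → C_0 is given by ∂[p,q] = [q] − [p].
This gives a 3×3 integer matrix of rank 2; reducing to Smith normal form yields diagonal entries (1,1).

The boundary map ∂_2: C_2 → C_1 maps a triangle to the signed sum of its edges. For instance
  ∂ABD = BD − AD + AB.
The resulting 3×1 matrix has rank 1, and its Smith normal form has invariant factors (1).

Now H_k = ker ∂_k / im ∂_{k+1}, so:

  H_0: rank C_0 − rank ∂_1 = 3 − 2 = 1, and the invariant factors of ∂_1 are all 1, so H_0 ≅ Z.
  H_1: rank ker ∂_1 − rank ∂_2 = (3 − 2) − 1 = 0, and the invariant factors of ∂_2 are all 1, so H_1 ≅ 0.
  H_2: rank ker ∂_2 − rank ∂_3 = (1 − 1) − 0 = 0, and there is no ∂_3, so H_2 ≅ 0.

(K is a triangulation of the 2-simplex.)

Hence the Betti numbers are b_0 = 1, b_1 = 0, b_2 = 0.

b_0 = 1, b_1 = 0, b_2 = 0.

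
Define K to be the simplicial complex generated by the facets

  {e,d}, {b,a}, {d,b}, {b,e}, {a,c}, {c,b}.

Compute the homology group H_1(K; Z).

Take the total order a < b < c < d < e on the vertex set. Then K (dimension 1) consists of the simplices:

  0-simplices (5): a, b, c, d, e
  1-simplices (6): ab, ac, bc, bd, be, de

so the chain groups are C_0 ≅ Z^5, C_1 ≅ Z^6.

∂_1: C_1 → C_0 maps an edge to its endpoints' difference, ∂[p,q] = q − p. For instance
  ∂ab = b − a.
As a 5×6 matrix over Z this has rank 4, with invariant factors (1,1,1,1).

From H_k ≅ ker(∂_k) / im(∂_{k+1}) we obtain:

  H_1: rank ker ∂_1 − rank ∂_2 = (6 − 4) − 0 = 2, and there is no ∂_2, so H_1 ≅ Z^2.

(K is a triangulation of a wedge of 2 circles.)

H_1 ≅ Z^2.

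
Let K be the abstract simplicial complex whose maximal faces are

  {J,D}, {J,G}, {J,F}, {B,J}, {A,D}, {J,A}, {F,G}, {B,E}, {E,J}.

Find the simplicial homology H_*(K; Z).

H_0 ≅ Z,  H_1 ≅ Z^3.

K has 7 vertices, 9 edges.
rank ∂_0 = 0, rank ∂_1 = 6 ⇒ b_0 = 7 − 0 − 6 = 1; all invariant factors of ∂_1 are 1 so no torsion. So H_0 = Z.
rank ∂_1 = 6, rank ∂_2 = 0 ⇒ b_1 = 9 − 6 − 0 = 3. So H_1 = Z^3.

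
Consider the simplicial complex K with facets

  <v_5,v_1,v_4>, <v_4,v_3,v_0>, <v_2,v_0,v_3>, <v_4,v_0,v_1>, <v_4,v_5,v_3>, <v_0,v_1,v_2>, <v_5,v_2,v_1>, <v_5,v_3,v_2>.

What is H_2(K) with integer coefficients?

H_2 = Z.

Order the vertices as v_0 < v_1 < v_2 < v_3 < v_4 < v_5. Listing each simplex with vertices in this order, K has dimension 2 with simplices:

  0-simplices (6): [v_0], [v_1], [v_2], [v_3], [v_4], [v_5]
  1-simplices (12): [v_0,v_1], [v_0,v_2], [v_0,v_3], [v_0,v_4], [v_1,v_2], [v_1,v_4], [v_1,v_5], [v_2,v_3], [v_2,v_5], [v_3,v_4], [v_3,v_5], [v_4,v_5]
  2-simplices (8): [v_0,v_1,v_2], [v_0,v_1,v_4], [v_0,v_2,v_3], [v_0,v_3,v_4], [v_1,v_2,v_5], [v_1,v_4,v_5], [v_2,v_3,v_5], [v_3,v_4,v_5]

so the chain groups are C_0 ≅ Z^6, C_1 ≅ Z^12, C_2 ≅ Z^8.

∂_1: C_1 → C_0 sends each edge [p,q] (with p < q) to q − p. For instance
  ∂[v_1,v_2] = [v_2] − [v_1].
The 6×12 boundary matrix has rank 5 and Smith normal form diag(1,1,1,1,1).

Boundary ∂_2: C_2 → C_1 sends each 2-simplex [p,q,r] to [q,r] − [p,r] + [p,q]. For instance
  ∂[v_2,v_3,v_5] = [v_3,v_5] − [v_2,v_5] + [v_2,v_3],
  ∂[v_1,v_4,v_5] = [v_4,v_5] − [v_1,v_5] + [v_1,v_4].
This gives a 12×8 integer matrix of rank 7; reducing to Smith normal form yields diagonal entries (1,1,1,1,1,1,1).

Computing H_k = (kernel of ∂_k) / (image of ∂_{k+1}):

  H_2: rank ker ∂_2 − rank ∂_3 = (8 − 7) − 0 = 1, and there is no ∂_3, so H_2 = Z.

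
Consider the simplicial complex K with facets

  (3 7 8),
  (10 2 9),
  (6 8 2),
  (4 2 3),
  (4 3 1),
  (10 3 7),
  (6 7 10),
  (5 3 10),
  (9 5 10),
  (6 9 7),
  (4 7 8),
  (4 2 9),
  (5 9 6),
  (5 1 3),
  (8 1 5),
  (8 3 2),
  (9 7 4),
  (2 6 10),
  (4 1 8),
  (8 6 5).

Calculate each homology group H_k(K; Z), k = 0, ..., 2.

Take the total order 1 < 2 < 3 < 4 < 5 < 6 < 7 < 8 < 9 < 10 on the vertex set. Then K (dimension 2) consists of the simplices:

  0-simplices (10): [1], [2], [3], [4], [5], [6], [7], [8], [9], [10]
  1-simplices (30): (30 of them)
  2-simplices (20): (20 of them)

so the chain groups are C_0 ≅ Z^10, C_1 ≅ Z^30, C_2 ≅ Z^20.

Boundary ∂_1: C_1 → C_0 maps an edge to its endpoints' difference, ∂[p,q] = q − p. For instance
  ∂[1,5] = [5] − [1].
As a 10×30 matrix over Z this has rank 9, with invariant factors (1,1,1,1,1,1,1,1,1).

∂_2: C_2 → C_1 acts by ∂[p,q,r] = [q,r] − [p,r] + [p,q]. For instance
  ∂[6,7,10] = [7,10] − [6,10] + [6,7],
  ∂[2,3,4] = [3,4] − [2,4] + [2,3].
As a 30×20 matrix over Z this has rank 20, with invariant factors (1,1,1,1,1,1,1,1,1,1,1,1,1,1,1,1,1,1,1,2).

Computing H_k = (kernel of ∂_k) / (image of ∂_{k+1}):

  H_0: rank C_0 − rank ∂_1 = 10 − 9 = 1, and the invariant factors of ∂_1 are all 1, so H_0 = Z.
  H_1: rank ker ∂_1 − rank ∂_2 = (30 − 9) − 20 = 1, and ∂_2 has invariant factor 2 > 1, so H_1 = Z ⊕ Z/2.
  H_2: rank ker ∂_2 − rank ∂_3 = (20 − 20) − 0 = 0, and there is no ∂_3, so H_2 = 0.

(K is a triangulation of the Klein bottle.)

H_0 ≅ Z,  H_1 ≅ Z ⊕ Z/2,  H_2 = 0.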